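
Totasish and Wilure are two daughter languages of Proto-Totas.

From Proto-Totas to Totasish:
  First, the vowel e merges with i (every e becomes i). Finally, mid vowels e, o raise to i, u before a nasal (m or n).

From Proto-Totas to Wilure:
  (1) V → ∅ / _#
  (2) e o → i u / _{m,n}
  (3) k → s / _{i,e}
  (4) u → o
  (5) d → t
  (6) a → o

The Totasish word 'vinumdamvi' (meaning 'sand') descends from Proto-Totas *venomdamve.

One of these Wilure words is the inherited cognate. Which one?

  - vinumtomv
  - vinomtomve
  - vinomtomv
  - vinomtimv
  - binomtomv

Wilure: *venomdamve
  venomdamve → venomdamv   [apocope]
  venomdamv → vinumdamv   [pre-nasal raising]
  vinumdamv (rule 3 does not apply)
  vinumdamv → vinomdamv   [vowel merger]
  vinomdamv → vinomtamv   [unconditioned shift]
  vinomtamv → vinomtomv   [vowel merger]
  giving Wilure vinomtomv.
The other candidates each miss or misapply at least one Wilure change.

vinomtomv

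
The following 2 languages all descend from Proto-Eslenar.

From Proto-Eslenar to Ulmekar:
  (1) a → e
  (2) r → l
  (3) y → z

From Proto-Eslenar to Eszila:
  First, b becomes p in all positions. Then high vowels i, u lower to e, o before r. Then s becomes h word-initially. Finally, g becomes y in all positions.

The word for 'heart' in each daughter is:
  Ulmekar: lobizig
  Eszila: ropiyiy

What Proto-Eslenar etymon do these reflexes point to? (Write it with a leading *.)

Position 1: Ulmekar has l, Eszila has r. Eszila preserves r here (none of its changes turn any other segment into r), so the proto-segment is *r.
Position 5: Ulmekar has z, Eszila has y. Taking the neighbouring segments as reconstructed: Ulmekar z could go back to *z or *y; Eszila y could go back to *g or *y — the one source consistent with every daughter is *y.
Position 3: Ulmekar has b, Eszila has p. Ulmekar preserves b here (none of its changes turn any other segment into b), so the proto-segment is *b.
Continuing position by position gives *robiyig; check it forward:
Ulmekar: *robiyig > lobiyig > lobizig  (by unconditioned shift, unconditioned shift)
Eszila: start from *robiyig.
  rule 1 (unconditioned shift): robiyig → ropiyig
  rule 2: no change — ropiyig
  rule 3: no change — ropiyig
  rule 4 (unconditioned shift): ropiyig → ropiyiy
  ⇒ Eszila ropiyiy
No other proto-form is consistent with every reflex, so the reconstruction is *robiyig.

*robiyig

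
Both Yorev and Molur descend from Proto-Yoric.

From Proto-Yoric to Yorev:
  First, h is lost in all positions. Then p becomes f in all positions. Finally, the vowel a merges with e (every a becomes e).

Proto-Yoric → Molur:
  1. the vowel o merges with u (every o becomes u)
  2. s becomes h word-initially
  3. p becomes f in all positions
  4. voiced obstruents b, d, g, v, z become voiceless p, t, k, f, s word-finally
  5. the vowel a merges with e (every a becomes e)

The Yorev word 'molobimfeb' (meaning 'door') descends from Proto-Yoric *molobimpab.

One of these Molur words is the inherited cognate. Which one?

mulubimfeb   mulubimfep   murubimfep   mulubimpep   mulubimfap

Molur: *molobimpab > mulubimpab > mulubimfab > mulubimfap > mulubimfep  (by vowel merger, unconditioned shift, final devoicing, vowel merger)
Only 'mulubimfep' matches the regular Molur development of *molobimpab.

mulubimfep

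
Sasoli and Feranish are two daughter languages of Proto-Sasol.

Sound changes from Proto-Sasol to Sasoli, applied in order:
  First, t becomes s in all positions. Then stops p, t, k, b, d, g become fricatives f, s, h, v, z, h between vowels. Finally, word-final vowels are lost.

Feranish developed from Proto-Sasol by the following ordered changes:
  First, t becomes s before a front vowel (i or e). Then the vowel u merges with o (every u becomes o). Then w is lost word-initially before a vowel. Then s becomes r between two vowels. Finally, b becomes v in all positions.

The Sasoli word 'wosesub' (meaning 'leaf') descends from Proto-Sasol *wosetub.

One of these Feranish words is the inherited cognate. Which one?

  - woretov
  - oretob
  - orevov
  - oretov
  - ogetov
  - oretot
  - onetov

Feranish: start from *wosetub.
  rule 1: no change — wosetub
  rule 2 (vowel merger): wosetub → wosetob
  rule 3 (glide loss): wosetob → osetob
  rule 4 (rhotacism): osetob → oretob
  rule 5 (unconditioned shift): oretob → oretov
  ⇒ Feranish oretov
Only 'oretov' matches the regular Feranish development of *wosetub.

oretov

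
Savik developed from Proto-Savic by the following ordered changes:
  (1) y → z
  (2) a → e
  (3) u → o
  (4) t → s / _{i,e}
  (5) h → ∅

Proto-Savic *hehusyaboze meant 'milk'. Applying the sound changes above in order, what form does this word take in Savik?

eoszeboze

Savik: *hehusyaboze
  hehusyaboze → hehuszaboze   [unconditioned shift]
  hehuszaboze → hehuszeboze   [vowel merger]
  hehuszeboze → hehoszeboze   [vowel merger]
  hehoszeboze (rule 4 does not apply)
  hehoszeboze → eoszeboze   [h-loss]
  giving Savik eoszeboze.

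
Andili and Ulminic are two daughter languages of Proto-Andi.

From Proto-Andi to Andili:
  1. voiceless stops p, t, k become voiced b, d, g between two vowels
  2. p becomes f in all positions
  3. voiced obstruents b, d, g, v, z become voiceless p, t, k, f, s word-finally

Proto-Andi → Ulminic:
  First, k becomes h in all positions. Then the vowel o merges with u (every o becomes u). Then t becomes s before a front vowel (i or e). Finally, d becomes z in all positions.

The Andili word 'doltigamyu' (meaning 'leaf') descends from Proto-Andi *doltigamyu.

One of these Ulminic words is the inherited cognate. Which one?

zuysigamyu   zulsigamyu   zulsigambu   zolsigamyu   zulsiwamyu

zulsigamyu

Ulminic: start from *doltigamyu.
  rule 1: no change — doltigamyu
  rule 2 (vowel merger): doltigamyu → dultigamyu
  rule 3 (palatalisation): dultigamyu → dulsigamyu
  rule 4 (unconditioned shift): dulsigamyu → zulsigamyu
  ⇒ Ulminic zulsigamyu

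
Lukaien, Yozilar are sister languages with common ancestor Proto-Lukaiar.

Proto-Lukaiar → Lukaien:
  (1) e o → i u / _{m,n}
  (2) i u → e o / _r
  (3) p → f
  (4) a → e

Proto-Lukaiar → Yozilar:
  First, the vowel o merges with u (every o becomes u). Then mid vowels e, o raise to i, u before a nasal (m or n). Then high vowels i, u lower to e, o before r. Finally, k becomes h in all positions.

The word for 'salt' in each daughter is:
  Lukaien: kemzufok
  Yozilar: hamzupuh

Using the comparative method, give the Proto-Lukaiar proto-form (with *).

Position 7: Lukaien has o, Yozilar has u. Taking the neighbouring segments as reconstructed: Lukaien o can only go back to *o; Yozilar u could go back to *o or *u — the one source consistent with every daughter is *o.
Position 2: Lukaien has e, Yozilar has a. Yozilar preserves a here (none of its changes turn any other segment into a), so the proto-segment is *a.
Continuing position by position gives *kamzupok; check it forward:
Lukaien: start from *kamzupok.
  rule 1: no change — kamzupok
  rule 2: no change — kamzupok
  rule 3 (unconditioned shift): kamzupok → kamzufok
  rule 4 (vowel merger): kamzufok → kemzufok
  ⇒ Lukaien kemzufok
Yozilar: *kamzupok > kamzupuk > hamzupuh  (by vowel merger, unconditioned shift)
Only *kamzupok yields all of Lukaien kemzufok, Yozilar hamzupuh.

*kamzupok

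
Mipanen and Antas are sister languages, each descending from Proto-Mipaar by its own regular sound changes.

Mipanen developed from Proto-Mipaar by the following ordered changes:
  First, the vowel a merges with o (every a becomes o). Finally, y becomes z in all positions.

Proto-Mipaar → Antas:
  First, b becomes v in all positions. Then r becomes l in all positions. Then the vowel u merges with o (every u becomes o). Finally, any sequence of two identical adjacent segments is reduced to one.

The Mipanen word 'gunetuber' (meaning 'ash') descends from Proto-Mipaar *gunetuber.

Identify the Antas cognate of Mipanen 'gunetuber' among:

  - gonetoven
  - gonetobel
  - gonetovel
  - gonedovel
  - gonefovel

gonetovel

Antas: *gunetuber
  gunetuber → gunetuver   [unconditioned shift]
  gunetuver → gunetuvel   [unconditioned shift]
  gunetuvel → gonetovel   [vowel merger]
  gonetovel (rule 4 does not apply)
  giving Antas gonetovel.
Among the options, 'gonetovel' alone shows every Antas change applied in order.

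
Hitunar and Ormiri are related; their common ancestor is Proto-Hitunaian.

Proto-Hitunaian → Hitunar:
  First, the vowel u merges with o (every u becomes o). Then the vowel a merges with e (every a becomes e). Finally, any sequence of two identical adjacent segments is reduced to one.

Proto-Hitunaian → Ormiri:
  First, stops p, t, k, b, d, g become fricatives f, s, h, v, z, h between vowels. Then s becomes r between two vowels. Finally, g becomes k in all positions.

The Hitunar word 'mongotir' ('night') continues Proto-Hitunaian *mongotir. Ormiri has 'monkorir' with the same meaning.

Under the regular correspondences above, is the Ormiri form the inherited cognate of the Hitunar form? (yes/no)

yes

Derive the expected Ormiri reflex of *mongotir:
Ormiri: start from *mongotir.
  rule 1 (intervocalic lenition): mongotir → mongosir
  rule 2 (rhotacism): mongosir → mongorir
  rule 3 (unconditioned shift): mongorir → monkorir
  ⇒ Ormiri monkorir
Ormiri 'monkorir' matches the regular reflex exactly, so the pair is cognate.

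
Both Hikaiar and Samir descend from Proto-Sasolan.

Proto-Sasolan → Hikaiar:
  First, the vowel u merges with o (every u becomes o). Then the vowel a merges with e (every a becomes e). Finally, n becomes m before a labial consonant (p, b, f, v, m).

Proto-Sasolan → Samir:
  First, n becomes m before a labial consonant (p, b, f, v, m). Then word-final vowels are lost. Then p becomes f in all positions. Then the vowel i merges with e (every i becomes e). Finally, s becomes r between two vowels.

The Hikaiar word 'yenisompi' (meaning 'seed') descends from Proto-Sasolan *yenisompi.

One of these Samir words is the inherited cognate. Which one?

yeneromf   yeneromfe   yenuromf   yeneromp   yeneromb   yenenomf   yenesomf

Samir: start from *yenisompi.
  rule 1: no change — yenisompi
  rule 2 (apocope): yenisompi → yenisomp
  rule 3 (unconditioned shift): yenisomp → yenisomf
  rule 4 (vowel merger): yenisomf → yenesomf
  rule 5 (rhotacism): yenesomf → yeneromf
  ⇒ Samir yeneromf

yeneromf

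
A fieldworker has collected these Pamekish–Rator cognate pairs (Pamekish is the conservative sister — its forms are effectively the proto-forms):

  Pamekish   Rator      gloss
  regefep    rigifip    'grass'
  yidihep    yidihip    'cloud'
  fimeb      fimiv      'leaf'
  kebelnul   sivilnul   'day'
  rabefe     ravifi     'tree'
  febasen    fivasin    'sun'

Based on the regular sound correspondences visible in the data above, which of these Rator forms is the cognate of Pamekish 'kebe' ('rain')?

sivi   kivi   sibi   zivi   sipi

kebelnul ~ sivilnul — Pamekish k corresponds to Rator s word-initially before a front vowel.
fimeb ~ fimiv, kebelnul ~ sivilnul — Pamekish e corresponds to Rator i after a consonant, before a labial obstruent.
kebelnul ~ sivilnul, rabefe ~ ravifi — Pamekish b corresponds to Rator v between vowels (before a front vowel).
rabefe ~ ravifi — Pamekish e corresponds to Rator i word-finally.
Applying these to Pamekish 'kebe':
  kebe → sebe   (k→s word-initially before a front vowel)
  sebe → sibe   (e→i after a consonant, before a labial obstruent)
  sibe → sive   (b→v between vowels (before a front vowel))
  sive → sivi   (e→i word-finally)
So the Rator cognate is 'sivi'.

sivi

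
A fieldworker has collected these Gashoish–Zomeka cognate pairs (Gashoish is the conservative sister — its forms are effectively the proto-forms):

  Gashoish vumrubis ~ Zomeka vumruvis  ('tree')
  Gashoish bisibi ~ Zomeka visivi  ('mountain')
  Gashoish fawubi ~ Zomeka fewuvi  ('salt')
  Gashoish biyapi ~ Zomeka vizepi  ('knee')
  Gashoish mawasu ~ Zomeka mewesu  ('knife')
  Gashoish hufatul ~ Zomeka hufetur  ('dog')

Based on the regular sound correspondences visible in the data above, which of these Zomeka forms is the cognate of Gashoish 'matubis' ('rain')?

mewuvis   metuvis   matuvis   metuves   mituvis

fawubi ~ fewuvi, mawasu ~ mewesu — Gashoish a corresponds to Zomeka e after a consonant, before a consonant other than r, m, n, p, b, f, v.
vumrubis ~ vumruvis, bisibi ~ visivi — Gashoish b corresponds to Zomeka v between vowels (before a front vowel).
Applying these to Gashoish 'matubis':
  matubis → metubis   (a→e after a consonant, before a consonant other than r, m, n, p, b, f, v)
  metubis → metuvis   (b→v between vowels (before a front vowel))
So the Zomeka cognate is 'metuvis'.

metuvis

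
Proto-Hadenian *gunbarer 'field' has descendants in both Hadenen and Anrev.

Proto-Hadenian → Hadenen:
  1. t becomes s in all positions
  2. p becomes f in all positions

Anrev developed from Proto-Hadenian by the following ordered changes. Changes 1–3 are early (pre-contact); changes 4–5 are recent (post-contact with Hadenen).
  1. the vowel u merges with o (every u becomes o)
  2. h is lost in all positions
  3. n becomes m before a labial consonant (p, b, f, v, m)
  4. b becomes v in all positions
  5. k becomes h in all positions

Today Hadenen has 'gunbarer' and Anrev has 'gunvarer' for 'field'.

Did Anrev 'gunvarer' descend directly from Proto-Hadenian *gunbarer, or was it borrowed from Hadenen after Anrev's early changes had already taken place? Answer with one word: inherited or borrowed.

borrowed

If inherited, *gunbarer would pass through all of Anrev's changes:
Anrev: start from *gunbarer.
  rule 1 (vowel merger): gunbarer → gonbarer
  rule 2: no change — gonbarer
  rule 3 (nasal place assimilation): gonbarer → gombarer
  rule 4 (unconditioned shift): gombarer → gomvarer
  rule 5: no change — gomvarer
  ⇒ Anrev gomvarer
If borrowed from Hadenen 'gunbarer' after the early changes, it would undergo only the recent ones:
  rule 4 (unconditioned shift): gunbarer → gunvarer
  rule 5 (unconditioned shift): no change (gunvarer)
  ⇒ as a loan: gunvarer
Anrev 'gunvarer' matches the loan outcome 'gunvarer', not the inherited 'gomvarer' — it skipped the early Anrev changes, so it was borrowed from Hadenen.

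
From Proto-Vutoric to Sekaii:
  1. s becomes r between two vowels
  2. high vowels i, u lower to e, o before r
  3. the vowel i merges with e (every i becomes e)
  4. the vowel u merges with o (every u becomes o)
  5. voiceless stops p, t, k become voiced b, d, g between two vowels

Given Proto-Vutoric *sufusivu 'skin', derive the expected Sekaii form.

soforevo

Sekaii: *sufusivu
  sufusivu → sufurivu   [rhotacism]
  sufurivu → suforivu   [pre-rhotic lowering]
  suforivu → suforevu   [vowel merger]
  suforevu → soforevo   [vowel merger]
  soforevo (rule 5 does not apply)
  giving Sekaii soforevo.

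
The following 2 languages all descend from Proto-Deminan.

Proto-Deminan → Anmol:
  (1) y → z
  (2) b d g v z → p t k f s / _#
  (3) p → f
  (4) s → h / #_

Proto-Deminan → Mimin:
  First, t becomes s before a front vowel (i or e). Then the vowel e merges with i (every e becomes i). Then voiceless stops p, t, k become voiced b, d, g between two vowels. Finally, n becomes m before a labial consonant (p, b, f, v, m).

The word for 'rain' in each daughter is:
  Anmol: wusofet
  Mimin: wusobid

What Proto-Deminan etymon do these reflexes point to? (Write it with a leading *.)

Position 7: Anmol has t, Mimin has d. Taking the neighbouring segments as reconstructed: Anmol t could go back to *t or *d; Mimin d can only go back to *d — the one source consistent with every daughter is *d.
Position 5: Anmol has f, Mimin has b. Taking the neighbouring segments as reconstructed: Anmol f could go back to *p or *f; Mimin b could go back to *p or *b — the one source consistent with every daughter is *p.
Continuing position by position gives *wusoped; check it forward:
Anmol: *wusoped > wusopet > wusofet  (by final devoicing, unconditioned shift)
Mimin: *wusoped
  wusoped (rule 1 does not apply)
  wusoped → wusopid   [vowel merger]
  wusopid → wusobid   [intervocalic voicing]
  wusobid (rule 4 does not apply)
  giving Mimin wusobid.
*wusoped is the unique common source.

*wusoped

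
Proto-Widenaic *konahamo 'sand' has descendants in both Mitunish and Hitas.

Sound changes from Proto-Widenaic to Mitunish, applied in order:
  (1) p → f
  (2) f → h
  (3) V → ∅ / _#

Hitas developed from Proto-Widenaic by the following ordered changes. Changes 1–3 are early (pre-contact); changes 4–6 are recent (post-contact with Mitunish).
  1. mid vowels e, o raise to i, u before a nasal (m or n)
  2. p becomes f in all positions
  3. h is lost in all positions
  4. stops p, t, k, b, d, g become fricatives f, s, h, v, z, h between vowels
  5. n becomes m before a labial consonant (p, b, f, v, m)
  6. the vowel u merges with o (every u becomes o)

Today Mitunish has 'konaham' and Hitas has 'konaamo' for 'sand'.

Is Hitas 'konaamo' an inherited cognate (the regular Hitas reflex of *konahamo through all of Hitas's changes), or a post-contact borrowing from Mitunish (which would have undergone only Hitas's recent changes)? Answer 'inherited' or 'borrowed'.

If inherited, *konahamo would pass through all of Hitas's changes:
Hitas: *konahamo > kunahamo > kunaamo > konaamo  (by pre-nasal raising, h-loss, vowel merger)
If borrowed from Mitunish 'konaham' after the early changes, it would undergo only the recent ones:
  rule 4 (intervocalic lenition): no change (konaham)
  rule 5 (nasal place assimilation): no change (konaham)
  rule 6 (vowel merger): no change (konaham)
  ⇒ as a loan: konaham
Hitas 'konaamo' matches the inherited outcome exactly, so it is an inherited cognate, not a loan.

inherited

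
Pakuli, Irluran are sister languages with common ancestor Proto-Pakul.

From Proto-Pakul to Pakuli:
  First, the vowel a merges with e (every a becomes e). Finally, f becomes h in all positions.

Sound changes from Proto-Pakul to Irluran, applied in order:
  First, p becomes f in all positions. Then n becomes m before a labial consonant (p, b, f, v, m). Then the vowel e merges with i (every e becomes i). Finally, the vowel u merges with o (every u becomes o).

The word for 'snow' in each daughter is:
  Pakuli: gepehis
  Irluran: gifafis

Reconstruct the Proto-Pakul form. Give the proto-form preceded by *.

Position 2: Pakuli has e, Irluran has i. Taking the neighbouring segments as reconstructed: Pakuli e could go back to *a or *e; Irluran i could go back to *e or *i — the one source consistent with every daughter is *e.
Position 5: Pakuli has h, Irluran has f. Taking the neighbouring segments as reconstructed: Pakuli h could go back to *f or *h; Irluran f could go back to *p or *f — the one source consistent with every daughter is *f.
Position 3: Pakuli has p, Irluran has f. Pakuli preserves p here (none of its changes turn any other segment into p), so the proto-segment is *p.
Verify the candidate proto-form against each daughter:
Pakuli: *gepafis > gepefis > gepehis  (by vowel merger, unconditioned shift)
Irluran: start from *gepafis.
  rule 1 (unconditioned shift): gepafis → gefafis
  rule 2: no change — gefafis
  rule 3 (vowel merger): gefafis → gifafis
  rule 4: no change — gifafis
  ⇒ Irluran gifafis
No other proto-form is consistent with every reflex, so the reconstruction is *gepafis.

*gepafis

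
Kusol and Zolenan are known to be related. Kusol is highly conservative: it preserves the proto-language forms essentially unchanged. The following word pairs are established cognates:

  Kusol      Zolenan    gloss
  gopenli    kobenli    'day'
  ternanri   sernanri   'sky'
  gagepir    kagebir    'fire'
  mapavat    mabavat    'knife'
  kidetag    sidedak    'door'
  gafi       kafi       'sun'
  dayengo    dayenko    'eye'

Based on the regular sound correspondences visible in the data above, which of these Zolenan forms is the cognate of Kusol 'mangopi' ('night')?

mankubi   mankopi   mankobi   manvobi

mankobi

dayengo ~ dayenko — Kusol g corresponds to Zolenan k after a consonant, before a back vowel.
gagepir ~ kagebir — Kusol p corresponds to Zolenan b between vowels (before a front vowel).
Applying these to Kusol 'mangopi':
  mangopi → mankopi   (g→k after a consonant, before a back vowel)
  mankopi → mankobi   (p→b between vowels (before a front vowel))
So the Zolenan cognate is 'mankobi'.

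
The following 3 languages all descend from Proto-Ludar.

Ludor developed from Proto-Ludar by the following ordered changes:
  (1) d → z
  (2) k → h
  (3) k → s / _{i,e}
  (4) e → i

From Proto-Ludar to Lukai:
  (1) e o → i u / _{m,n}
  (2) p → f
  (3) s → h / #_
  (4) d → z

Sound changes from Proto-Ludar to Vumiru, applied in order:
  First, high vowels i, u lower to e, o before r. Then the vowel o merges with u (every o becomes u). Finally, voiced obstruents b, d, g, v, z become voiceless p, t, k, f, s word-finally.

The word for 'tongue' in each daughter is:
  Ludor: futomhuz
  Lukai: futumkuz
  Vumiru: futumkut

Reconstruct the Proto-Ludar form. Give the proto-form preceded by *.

Position 8: Ludor has z, Lukai has z, Vumiru has t. Taking the neighbouring segments as reconstructed: Ludor z could go back to *d or *z; Lukai z could go back to *d or *z; Vumiru t could go back to *t or *d — the one source consistent with every daughter is *d.
Position 6: Ludor has h, Lukai has k, Vumiru has k. Lukai preserves k here (none of its changes turn any other segment into k), so the proto-segment is *k.
This points to *futomkud. Verify forward in each daughter:
Ludor: start from *futomkud.
  rule 1 (unconditioned shift): futomkud → futomkuz
  rule 2 (unconditioned shift): futomkuz → futomhuz
  rule 3: no change — futomhuz
  rule 4: no change — futomhuz
  ⇒ Ludor futomhuz
Lukai: *futomkud > futumkud > futumkuz  (by pre-nasal raising, unconditioned shift)
Vumiru: *futomkud
  futomkud (rule 1 does not apply)
  futomkud → futumkud   [vowel merger]
  futumkud → futumkut   [final devoicing]
  giving Vumiru futumkut.
No other proto-form is consistent with every reflex, so the reconstruction is *futomkud.

*futomkud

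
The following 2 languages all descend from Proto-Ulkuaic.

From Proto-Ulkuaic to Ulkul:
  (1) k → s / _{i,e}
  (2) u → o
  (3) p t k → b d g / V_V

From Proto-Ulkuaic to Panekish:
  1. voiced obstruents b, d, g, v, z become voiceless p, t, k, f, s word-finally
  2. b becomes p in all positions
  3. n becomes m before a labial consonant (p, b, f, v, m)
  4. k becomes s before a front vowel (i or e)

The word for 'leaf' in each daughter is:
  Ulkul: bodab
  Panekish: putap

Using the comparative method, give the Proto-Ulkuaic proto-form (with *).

Position 3: Ulkul has d, Panekish has t. Taking the neighbouring segments as reconstructed: Ulkul d could go back to *t or *d; Panekish t can only go back to *t — the one source consistent with every daughter is *t.
Position 5: Ulkul has b, Panekish has p. Taking the neighbouring segments as reconstructed: Ulkul b can only go back to *b; Panekish p could go back to *p or *b — the one source consistent with every daughter is *b.
Verify the candidate proto-form against each daughter:
Ulkul: start from *butab.
  rule 1: no change — butab
  rule 2 (vowel merger): butab → botab
  rule 3 (intervocalic voicing): botab → bodab
  ⇒ Ulkul bodab
Panekish: *butab
  butab → butap   [final devoicing]
  butap → putap   [unconditioned shift]
  putap (rule 3 does not apply)
  putap (rule 4 does not apply)
  giving Panekish putap.
*butab is the unique common source.

*butab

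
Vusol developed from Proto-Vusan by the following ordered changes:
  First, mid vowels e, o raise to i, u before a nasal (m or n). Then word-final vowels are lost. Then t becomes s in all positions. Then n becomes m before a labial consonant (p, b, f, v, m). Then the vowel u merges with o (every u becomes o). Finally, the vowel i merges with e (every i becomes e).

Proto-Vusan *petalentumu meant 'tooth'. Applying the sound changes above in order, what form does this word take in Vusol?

pesalensom

Vusol: *petalentumu
  petalentumu → petalintumu   [pre-nasal raising]
  petalintumu → petalintum   [apocope]
  petalintum → pesalinsum   [unconditioned shift]
  pesalinsum (rule 4 does not apply)
  pesalinsum → pesalinsom   [vowel merger]
  pesalinsom → pesalensom   [vowel merger]
  giving Vusol pesalensom.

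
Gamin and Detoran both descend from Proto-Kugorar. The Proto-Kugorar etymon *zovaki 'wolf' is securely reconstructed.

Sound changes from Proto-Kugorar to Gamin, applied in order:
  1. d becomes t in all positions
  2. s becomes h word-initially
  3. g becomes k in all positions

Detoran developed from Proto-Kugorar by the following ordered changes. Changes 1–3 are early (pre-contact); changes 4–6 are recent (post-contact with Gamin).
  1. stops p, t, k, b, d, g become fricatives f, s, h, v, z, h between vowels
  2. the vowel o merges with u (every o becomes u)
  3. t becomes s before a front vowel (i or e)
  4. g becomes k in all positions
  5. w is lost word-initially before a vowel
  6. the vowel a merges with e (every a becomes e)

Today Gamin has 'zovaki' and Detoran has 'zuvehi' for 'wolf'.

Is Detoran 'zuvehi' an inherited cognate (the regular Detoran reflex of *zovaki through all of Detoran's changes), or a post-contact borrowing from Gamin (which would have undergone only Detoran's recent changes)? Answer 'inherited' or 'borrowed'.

inherited

If inherited, *zovaki would pass through all of Detoran's changes:
Detoran: *zovaki > zovahi > zuvahi > zuvehi  (by intervocalic lenition, vowel merger, vowel merger)
If borrowed from Gamin 'zovaki' after the early changes, it would undergo only the recent ones:
  rule 4 (unconditioned shift): no change (zovaki)
  rule 5 (glide loss): no change (zovaki)
  rule 6 (vowel merger): zovaki → zoveki
  ⇒ as a loan: zoveki
Detoran 'zuvehi' matches the inherited outcome exactly, so it is an inherited cognate, not a loan.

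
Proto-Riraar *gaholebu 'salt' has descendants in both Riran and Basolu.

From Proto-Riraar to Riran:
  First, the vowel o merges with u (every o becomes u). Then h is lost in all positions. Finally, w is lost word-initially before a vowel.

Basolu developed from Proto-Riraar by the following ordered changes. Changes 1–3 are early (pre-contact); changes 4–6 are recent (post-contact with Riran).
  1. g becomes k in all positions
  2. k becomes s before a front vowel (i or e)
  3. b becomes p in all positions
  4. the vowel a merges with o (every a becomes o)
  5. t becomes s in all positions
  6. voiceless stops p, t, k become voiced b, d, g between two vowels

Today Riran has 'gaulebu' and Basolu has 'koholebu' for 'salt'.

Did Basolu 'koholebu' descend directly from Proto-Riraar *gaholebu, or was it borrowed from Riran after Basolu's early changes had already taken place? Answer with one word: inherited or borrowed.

inherited

If inherited, *gaholebu would pass through all of Basolu's changes:
Basolu: *gaholebu > kaholebu > kaholepu > koholepu > koholebu  (by unconditioned shift, unconditioned shift, vowel merger, intervocalic voicing)
If borrowed from Riran 'gaulebu' after the early changes, it would undergo only the recent ones:
  rule 4 (vowel merger): gaulebu → goulebu
  rule 5 (unconditioned shift): no change (goulebu)
  rule 6 (intervocalic voicing): no change (goulebu)
  ⇒ as a loan: goulebu
Basolu 'koholebu' matches the inherited outcome exactly, so it is an inherited cognate, not a loan.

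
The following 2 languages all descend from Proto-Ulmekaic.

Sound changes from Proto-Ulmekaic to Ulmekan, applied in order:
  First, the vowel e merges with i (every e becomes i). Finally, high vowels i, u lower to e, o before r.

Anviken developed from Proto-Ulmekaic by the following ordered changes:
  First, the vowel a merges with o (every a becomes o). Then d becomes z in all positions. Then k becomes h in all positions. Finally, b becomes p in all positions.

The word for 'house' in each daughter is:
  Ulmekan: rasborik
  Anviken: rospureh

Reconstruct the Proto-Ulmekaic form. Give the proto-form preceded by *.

Position 7: Ulmekan has i, Anviken has e. Anviken preserves e here (none of its changes turn any other segment into e), so the proto-segment is *e.
Position 2: Ulmekan has a, Anviken has o. Ulmekan preserves a here (none of its changes turn any other segment into a), so the proto-segment is *a.
Continuing position by position gives *rasburek; check it forward:
Ulmekan: *rasburek > rasburik > rasborik  (by vowel merger, pre-rhotic lowering)
Anviken: start from *rasburek.
  rule 1 (vowel merger): rasburek → rosburek
  rule 2: no change — rosburek
  rule 3 (unconditioned shift): rosburek → rosbureh
  rule 4 (unconditioned shift): rosbureh → rospureh
  ⇒ Anviken rospureh
*rasburek is the unique common source.

*rasburek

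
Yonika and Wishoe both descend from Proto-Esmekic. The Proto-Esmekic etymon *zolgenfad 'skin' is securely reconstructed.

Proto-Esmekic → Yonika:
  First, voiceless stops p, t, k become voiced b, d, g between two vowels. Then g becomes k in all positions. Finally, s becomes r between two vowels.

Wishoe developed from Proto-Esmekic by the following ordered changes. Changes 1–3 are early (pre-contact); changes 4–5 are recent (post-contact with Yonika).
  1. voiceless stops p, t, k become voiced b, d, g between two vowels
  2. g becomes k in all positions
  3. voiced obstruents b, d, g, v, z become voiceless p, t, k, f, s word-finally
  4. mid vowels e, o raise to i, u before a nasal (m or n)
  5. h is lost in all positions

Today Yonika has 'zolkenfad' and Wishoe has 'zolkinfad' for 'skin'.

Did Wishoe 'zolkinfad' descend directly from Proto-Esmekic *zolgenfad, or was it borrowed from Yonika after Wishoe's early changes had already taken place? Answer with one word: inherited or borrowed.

If inherited, *zolgenfad would pass through all of Wishoe's changes:
Wishoe: *zolgenfad > zolkenfad > zolkenfat > zolkinfat  (by unconditioned shift, final devoicing, pre-nasal raising)
If borrowed from Yonika 'zolkenfad' after the early changes, it would undergo only the recent ones:
  rule 4 (pre-nasal raising): zolkenfad → zolkinfad
  rule 5 (h-loss): no change (zolkinfad)
  ⇒ as a loan: zolkinfad
Wishoe 'zolkinfad' matches the loan outcome 'zolkinfad', not the inherited 'zolkinfat' — it skipped the early Wishoe changes, so it was borrowed from Yonika.

borrowed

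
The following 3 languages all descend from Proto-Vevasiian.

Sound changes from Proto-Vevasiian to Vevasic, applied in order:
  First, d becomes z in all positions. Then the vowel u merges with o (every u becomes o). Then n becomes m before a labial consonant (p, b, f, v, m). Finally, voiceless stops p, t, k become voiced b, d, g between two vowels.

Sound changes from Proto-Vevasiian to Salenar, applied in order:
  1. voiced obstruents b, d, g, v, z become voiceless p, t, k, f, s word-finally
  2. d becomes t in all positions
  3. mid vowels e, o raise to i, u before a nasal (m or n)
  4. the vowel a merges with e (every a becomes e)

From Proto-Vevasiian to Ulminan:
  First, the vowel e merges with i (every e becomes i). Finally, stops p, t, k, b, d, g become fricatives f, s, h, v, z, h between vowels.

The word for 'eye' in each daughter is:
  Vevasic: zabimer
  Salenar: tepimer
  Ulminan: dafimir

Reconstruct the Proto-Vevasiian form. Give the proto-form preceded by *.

*dapimer

Position 1: Vevasic has z, Salenar has t, Ulminan has d. Ulminan preserves d here (none of its changes turn any other segment into d), so the proto-segment is *d.
Position 2: Vevasic has a, Salenar has e, Ulminan has a. Vevasic preserves a here (none of its changes turn any other segment into a), so the proto-segment is *a.
Verify the candidate proto-form against each daughter:
Vevasic: start from *dapimer.
  rule 1 (unconditioned shift): dapimer → zapimer
  rule 2: no change — zapimer
  rule 3: no change — zapimer
  rule 4 (intervocalic voicing): zapimer → zabimer
  ⇒ Vevasic zabimer
Salenar: *dapimer
  dapimer (rule 1 does not apply)
  dapimer → tapimer   [unconditioned shift]
  tapimer (rule 3 does not apply)
  tapimer → tepimer   [vowel merger]
  giving Salenar tepimer.
Ulminan: *dapimer
  dapimer → dapimir   [vowel merger]
  dapimir → dafimir   [intervocalic lenition]
  giving Ulminan dafimir.
Only *dapimer yields all of Vevasic zabimer, Salenar tepimer, Ulminan dafimir.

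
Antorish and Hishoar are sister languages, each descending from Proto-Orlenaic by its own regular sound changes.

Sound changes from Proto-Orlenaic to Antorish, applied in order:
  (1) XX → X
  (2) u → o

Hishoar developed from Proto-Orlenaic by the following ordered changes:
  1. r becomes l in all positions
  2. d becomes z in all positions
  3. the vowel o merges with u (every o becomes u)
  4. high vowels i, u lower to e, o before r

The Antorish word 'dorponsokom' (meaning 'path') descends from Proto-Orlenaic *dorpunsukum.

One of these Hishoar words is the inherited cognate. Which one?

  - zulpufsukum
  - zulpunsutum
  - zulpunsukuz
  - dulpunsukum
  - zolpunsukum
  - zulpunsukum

Hishoar: *dorpunsukum > dolpunsukum > zolpunsukum > zulpunsukum  (by unconditioned shift, unconditioned shift, vowel merger)
The other candidates each miss or misapply at least one Hishoar change.

zulpunsukum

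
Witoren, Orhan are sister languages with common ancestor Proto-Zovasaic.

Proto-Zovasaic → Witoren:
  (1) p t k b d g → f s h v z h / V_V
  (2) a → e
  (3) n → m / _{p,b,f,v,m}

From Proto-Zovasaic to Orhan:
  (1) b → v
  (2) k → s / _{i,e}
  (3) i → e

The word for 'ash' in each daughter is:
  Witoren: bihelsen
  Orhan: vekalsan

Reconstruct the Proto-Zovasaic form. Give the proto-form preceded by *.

Position 4: Witoren has e, Orhan has a. Orhan preserves a here (none of its changes turn any other segment into a), so the proto-segment is *a.
Position 3: Witoren has h, Orhan has k. Orhan preserves k here (none of its changes turn any other segment into k), so the proto-segment is *k.
Position 1: Witoren has b, Orhan has v. Witoren preserves b here (none of its changes turn any other segment into b), so the proto-segment is *b.
Verify the candidate proto-form against each daughter:
Witoren: *bikalsan
  bikalsan → bihalsan   [intervocalic lenition]
  bihalsan → bihelsen   [vowel merger]
  bihelsen (rule 3 does not apply)
  giving Witoren bihelsen.
Orhan: start from *bikalsan.
  rule 1 (unconditioned shift): bikalsan → vikalsan
  rule 2: no change — vikalsan
  rule 3 (vowel merger): vikalsan → vekalsan
  ⇒ Orhan vekalsan
No other proto-form is consistent with every reflex, so the reconstruction is *bikalsan.

*bikalsan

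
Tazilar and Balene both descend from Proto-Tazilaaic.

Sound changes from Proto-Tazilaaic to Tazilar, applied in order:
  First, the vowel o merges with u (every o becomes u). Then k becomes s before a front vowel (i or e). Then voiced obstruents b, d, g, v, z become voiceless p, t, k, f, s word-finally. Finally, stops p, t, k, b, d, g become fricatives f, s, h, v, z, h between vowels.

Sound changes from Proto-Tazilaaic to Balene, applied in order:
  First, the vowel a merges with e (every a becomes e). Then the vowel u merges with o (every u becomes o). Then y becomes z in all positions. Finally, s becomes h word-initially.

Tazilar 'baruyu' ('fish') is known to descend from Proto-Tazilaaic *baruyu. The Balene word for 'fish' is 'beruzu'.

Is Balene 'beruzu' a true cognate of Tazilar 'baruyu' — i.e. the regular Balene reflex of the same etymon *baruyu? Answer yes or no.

Derive the expected Balene reflex of *baruyu:
Balene: *baruyu > beruyu > beroyo > berozo  (by vowel merger, vowel merger, unconditioned shift)
The regular Balene reflex would be 'berozo', but the attested form is 'beruzu'. The correspondence is irregular, so they are not cognates (the Balene form has a different source).

no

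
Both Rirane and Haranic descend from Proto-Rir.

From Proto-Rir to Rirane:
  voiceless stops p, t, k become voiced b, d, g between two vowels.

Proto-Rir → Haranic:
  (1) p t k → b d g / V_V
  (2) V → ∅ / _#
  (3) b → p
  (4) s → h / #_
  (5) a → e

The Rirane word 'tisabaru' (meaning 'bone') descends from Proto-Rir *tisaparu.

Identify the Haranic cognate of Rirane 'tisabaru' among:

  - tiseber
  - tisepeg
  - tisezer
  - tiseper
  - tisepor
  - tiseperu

Haranic: *tisaparu > tisabaru > tisabar > tisapar > tiseper  (by intervocalic voicing, apocope, unconditioned shift, vowel merger)
Among the options, 'tiseper' alone shows every Haranic change applied in order.

tiseper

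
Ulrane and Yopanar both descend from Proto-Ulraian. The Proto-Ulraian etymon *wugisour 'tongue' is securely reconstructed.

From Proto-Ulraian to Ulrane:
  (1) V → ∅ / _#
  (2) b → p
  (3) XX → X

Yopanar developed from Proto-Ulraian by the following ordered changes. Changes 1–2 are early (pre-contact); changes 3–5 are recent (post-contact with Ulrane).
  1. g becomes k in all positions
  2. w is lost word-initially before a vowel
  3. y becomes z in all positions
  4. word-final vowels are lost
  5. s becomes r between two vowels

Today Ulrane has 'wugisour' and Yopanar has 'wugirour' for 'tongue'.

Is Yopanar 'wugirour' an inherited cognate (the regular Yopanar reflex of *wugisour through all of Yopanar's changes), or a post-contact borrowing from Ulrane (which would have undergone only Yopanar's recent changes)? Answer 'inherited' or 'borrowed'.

If inherited, *wugisour would pass through all of Yopanar's changes:
Yopanar: start from *wugisour.
  rule 1 (unconditioned shift): wugisour → wukisour
  rule 2 (glide loss): wukisour → ukisour
  rule 3: no change — ukisour
  rule 4: no change — ukisour
  rule 5 (rhotacism): ukisour → ukirour
  ⇒ Yopanar ukirour
If borrowed from Ulrane 'wugisour' after the early changes, it would undergo only the recent ones:
  rule 3 (unconditioned shift): no change (wugisour)
  rule 4 (apocope): no change (wugisour)
  rule 5 (rhotacism): wugisour → wugirour
  ⇒ as a loan: wugirour
Yopanar 'wugirour' matches the loan outcome 'wugirour', not the inherited 'ukirour' — it skipped the early Yopanar changes, so it was borrowed from Ulrane.

borrowed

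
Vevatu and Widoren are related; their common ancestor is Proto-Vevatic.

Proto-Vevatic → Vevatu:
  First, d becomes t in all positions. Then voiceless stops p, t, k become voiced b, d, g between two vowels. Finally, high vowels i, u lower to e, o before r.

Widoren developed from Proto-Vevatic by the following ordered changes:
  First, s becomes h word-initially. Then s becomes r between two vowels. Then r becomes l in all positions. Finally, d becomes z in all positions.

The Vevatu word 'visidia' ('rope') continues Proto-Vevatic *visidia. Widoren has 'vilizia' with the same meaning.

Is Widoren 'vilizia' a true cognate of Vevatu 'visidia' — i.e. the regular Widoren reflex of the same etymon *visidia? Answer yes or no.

Derive the expected Widoren reflex of *visidia:
Widoren: *visidia > viridia > vilidia > vilizia  (by rhotacism, unconditioned shift, unconditioned shift)
Widoren 'vilizia' matches the regular reflex exactly, so the pair is cognate.

yes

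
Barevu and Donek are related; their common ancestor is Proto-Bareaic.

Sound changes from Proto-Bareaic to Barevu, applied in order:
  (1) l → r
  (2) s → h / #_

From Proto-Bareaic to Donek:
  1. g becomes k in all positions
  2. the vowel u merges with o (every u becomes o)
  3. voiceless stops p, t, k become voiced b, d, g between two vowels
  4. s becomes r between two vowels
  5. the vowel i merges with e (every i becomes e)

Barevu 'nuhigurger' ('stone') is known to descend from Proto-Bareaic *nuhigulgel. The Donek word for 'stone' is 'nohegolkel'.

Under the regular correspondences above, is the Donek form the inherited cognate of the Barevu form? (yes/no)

yes

Derive the expected Donek reflex of *nuhigulgel:
Donek: start from *nuhigulgel.
  rule 1 (unconditioned shift): nuhigulgel → nuhikulkel
  rule 2 (vowel merger): nuhikulkel → nohikolkel
  rule 3 (intervocalic voicing): nohikolkel → nohigolkel
  rule 4: no change — nohigolkel
  rule 5 (vowel merger): nohigolkel → nohegolkel
  ⇒ Donek nohegolkel
Donek 'nohegolkel' matches the regular reflex exactly, so the pair is cognate.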